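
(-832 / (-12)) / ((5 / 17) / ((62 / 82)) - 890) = -109616 / 1406475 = -0.08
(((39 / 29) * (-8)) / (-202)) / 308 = 39 / 225533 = 0.00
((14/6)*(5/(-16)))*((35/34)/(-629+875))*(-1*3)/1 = 1225/133824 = 0.01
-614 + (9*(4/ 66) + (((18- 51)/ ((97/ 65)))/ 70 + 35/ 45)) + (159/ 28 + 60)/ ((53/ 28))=-4120595095/ 7125426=-578.29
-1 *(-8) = 8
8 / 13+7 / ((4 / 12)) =21.62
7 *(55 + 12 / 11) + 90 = 482.64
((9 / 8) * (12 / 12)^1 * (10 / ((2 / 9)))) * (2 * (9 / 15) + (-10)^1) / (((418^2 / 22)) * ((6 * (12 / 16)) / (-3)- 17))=81 / 26714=0.00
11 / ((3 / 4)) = 44 / 3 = 14.67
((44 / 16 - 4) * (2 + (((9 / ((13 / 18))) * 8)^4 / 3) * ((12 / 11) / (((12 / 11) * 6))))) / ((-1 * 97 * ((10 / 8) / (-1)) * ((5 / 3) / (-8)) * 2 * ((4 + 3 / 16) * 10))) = 15045924990144 / 4640448475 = 3242.34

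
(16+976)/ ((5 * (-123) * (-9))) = 992/ 5535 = 0.18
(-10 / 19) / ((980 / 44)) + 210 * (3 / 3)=195488 / 931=209.98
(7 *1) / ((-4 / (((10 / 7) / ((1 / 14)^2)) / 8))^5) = -367653125 / 1024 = -359036.25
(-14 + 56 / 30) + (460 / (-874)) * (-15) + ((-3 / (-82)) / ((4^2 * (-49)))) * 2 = -38830807 / 9161040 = -4.24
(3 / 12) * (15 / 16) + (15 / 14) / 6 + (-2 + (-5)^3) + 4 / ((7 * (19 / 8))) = -1075461 / 8512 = -126.35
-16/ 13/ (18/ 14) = -112/ 117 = -0.96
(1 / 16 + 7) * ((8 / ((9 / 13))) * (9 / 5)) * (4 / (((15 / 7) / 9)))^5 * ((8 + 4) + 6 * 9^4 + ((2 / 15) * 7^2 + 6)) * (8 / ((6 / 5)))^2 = 1075542482270011392 / 3125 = 344173594326403.65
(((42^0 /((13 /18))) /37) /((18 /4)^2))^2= 64 /18740241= 0.00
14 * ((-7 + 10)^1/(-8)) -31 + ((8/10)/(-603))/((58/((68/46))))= -291595997/8044020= -36.25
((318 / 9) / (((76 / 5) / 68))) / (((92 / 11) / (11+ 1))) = 99110 / 437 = 226.80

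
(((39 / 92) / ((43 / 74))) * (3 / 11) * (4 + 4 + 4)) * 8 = 19.10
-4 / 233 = -0.02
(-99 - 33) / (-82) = 66 / 41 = 1.61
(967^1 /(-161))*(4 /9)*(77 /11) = -3868 /207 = -18.69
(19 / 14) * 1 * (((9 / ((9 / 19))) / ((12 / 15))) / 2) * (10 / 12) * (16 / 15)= 1805 / 126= 14.33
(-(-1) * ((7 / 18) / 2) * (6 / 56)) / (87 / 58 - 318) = -1 / 15192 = -0.00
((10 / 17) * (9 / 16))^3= 91125 / 2515456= 0.04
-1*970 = -970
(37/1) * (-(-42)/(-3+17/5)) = 3885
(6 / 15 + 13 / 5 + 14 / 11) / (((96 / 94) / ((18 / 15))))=2209 / 440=5.02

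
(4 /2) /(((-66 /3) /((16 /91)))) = -16 /1001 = -0.02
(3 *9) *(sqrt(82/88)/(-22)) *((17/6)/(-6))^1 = 51 *sqrt(451)/1936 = 0.56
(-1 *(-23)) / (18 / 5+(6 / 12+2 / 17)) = 3910 / 717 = 5.45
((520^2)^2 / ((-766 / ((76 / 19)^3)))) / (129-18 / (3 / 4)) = -58180209.37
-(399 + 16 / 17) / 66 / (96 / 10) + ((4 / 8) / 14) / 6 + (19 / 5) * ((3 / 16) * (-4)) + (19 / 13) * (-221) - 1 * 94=-792579061 / 1884960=-420.48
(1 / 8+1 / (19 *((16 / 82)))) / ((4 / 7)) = 105 / 152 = 0.69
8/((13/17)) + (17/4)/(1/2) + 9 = 727/26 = 27.96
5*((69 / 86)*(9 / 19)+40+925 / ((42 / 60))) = 77881835 / 11438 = 6809.04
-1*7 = -7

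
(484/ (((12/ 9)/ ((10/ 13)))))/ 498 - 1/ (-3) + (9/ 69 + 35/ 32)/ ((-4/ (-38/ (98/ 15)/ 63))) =1004898351/ 1089565568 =0.92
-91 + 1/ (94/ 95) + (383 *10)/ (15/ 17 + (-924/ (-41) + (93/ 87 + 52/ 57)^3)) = 151319233420250983/ 4615811454908062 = 32.78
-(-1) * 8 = 8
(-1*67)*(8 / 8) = -67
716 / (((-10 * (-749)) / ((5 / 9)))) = 358 / 6741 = 0.05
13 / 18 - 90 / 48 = -83 / 72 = -1.15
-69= -69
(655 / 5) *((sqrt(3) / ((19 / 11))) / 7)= 1441 *sqrt(3) / 133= 18.77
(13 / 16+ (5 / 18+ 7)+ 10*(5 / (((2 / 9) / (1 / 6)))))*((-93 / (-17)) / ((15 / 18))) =299.29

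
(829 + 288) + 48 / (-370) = 206621 / 185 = 1116.87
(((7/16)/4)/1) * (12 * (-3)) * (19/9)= -133/16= -8.31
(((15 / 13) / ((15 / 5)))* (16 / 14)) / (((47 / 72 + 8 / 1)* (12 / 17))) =4080 / 56693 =0.07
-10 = -10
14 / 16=7 / 8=0.88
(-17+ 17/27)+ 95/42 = -5333/378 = -14.11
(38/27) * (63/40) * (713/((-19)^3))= -4991/21660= -0.23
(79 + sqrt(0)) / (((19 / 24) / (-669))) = -66759.16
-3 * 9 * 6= -162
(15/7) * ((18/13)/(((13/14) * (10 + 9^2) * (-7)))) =-0.01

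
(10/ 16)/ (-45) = -1/ 72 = -0.01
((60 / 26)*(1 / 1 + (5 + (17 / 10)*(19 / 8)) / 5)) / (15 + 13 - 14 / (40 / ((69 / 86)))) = 144867 / 619801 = 0.23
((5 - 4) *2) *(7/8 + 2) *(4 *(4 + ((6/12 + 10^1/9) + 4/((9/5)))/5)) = 3289/30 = 109.63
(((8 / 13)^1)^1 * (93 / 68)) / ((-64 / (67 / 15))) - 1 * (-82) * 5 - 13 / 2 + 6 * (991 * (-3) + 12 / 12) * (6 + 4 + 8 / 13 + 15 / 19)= -136362015703 / 671840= -202967.99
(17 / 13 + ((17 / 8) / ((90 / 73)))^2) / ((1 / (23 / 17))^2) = 897241661 / 114566400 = 7.83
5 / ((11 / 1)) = 5 / 11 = 0.45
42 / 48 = 7 / 8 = 0.88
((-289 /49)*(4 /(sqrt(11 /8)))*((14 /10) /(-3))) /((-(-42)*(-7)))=-1156*sqrt(22) /169785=-0.03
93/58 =1.60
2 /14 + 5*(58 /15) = 409 /21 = 19.48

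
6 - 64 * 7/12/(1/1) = -94/3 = -31.33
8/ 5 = 1.60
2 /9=0.22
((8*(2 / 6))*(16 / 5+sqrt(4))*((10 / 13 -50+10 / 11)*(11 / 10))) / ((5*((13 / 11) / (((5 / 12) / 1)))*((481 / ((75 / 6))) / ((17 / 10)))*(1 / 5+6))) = -646085 / 1744587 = -0.37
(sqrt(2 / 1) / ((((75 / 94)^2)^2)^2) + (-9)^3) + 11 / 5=-3634 / 5 + 6095689385410816 * sqrt(2) / 1001129150390625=-718.19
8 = 8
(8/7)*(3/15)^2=8/175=0.05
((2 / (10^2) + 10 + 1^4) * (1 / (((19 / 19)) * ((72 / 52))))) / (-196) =-7163 / 176400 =-0.04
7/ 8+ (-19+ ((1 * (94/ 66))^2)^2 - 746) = -7210497625/ 9487368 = -760.01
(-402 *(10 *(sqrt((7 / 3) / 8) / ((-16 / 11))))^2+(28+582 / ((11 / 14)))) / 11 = -13441239 / 30976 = -433.92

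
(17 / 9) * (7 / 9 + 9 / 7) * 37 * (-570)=-15536300 / 189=-82202.65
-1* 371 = -371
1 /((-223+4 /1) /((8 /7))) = -8 /1533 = -0.01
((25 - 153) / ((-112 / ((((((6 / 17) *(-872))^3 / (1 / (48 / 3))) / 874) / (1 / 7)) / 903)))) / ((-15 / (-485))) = -98789867913216 / 646241281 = -152868.40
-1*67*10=-670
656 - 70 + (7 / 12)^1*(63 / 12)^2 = 38533 / 64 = 602.08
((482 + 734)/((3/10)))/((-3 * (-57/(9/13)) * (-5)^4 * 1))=128/4875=0.03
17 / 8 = 2.12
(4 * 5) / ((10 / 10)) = 20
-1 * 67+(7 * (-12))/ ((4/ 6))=-193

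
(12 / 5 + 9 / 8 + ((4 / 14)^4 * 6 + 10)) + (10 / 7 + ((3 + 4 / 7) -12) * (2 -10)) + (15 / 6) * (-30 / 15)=7435621 / 96040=77.42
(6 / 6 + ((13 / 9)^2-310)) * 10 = -248600 / 81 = -3069.14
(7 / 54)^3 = 343 / 157464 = 0.00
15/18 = 5/6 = 0.83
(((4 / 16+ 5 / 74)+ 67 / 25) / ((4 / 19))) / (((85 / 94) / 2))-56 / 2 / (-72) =90239117 / 2830500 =31.88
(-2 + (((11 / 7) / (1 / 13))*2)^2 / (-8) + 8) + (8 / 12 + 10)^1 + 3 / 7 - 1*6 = -58085 / 294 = -197.57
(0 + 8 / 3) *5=40 / 3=13.33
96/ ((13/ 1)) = 96/ 13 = 7.38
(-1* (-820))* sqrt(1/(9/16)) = 3280/3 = 1093.33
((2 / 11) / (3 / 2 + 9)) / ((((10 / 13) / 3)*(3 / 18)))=156 / 385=0.41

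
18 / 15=6 / 5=1.20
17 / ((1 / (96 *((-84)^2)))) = 11515392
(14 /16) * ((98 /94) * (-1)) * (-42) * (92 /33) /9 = 55223 /4653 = 11.87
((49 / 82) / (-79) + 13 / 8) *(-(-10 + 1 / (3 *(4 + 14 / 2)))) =13788719 / 855096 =16.13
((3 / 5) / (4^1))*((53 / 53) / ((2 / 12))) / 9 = 1 / 10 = 0.10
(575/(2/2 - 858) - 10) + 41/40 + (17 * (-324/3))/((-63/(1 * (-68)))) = -477846801/239960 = -1991.36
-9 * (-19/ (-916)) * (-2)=0.37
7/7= 1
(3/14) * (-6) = -9/7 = -1.29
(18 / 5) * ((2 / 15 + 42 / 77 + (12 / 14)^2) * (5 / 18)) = 11428 / 8085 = 1.41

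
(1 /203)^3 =1 /8365427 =0.00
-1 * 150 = -150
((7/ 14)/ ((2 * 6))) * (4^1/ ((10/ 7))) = 7/ 60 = 0.12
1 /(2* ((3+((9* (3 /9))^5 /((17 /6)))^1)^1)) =0.01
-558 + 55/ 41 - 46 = -24709/ 41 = -602.66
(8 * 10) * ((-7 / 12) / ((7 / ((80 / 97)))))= -1600 / 291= -5.50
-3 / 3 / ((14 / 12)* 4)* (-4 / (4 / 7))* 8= 12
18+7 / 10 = 187 / 10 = 18.70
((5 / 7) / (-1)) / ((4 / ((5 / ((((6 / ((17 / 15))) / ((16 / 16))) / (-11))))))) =1.86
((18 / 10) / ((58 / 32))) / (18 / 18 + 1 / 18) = 2592 / 2755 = 0.94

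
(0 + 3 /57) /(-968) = -1 /18392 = -0.00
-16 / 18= -8 / 9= -0.89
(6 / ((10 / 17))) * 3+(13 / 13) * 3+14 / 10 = 35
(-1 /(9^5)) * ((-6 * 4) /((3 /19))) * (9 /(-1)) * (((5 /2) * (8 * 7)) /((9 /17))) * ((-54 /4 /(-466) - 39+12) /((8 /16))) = 168399280 /509571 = 330.47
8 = 8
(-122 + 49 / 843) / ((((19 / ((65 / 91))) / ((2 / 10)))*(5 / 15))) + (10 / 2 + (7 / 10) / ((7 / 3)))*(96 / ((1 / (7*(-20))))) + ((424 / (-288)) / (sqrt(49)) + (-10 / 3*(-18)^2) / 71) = -6806200340045 / 95525388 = -71250.17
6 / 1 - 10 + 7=3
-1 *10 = -10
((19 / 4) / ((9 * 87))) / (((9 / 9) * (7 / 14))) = 19 / 1566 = 0.01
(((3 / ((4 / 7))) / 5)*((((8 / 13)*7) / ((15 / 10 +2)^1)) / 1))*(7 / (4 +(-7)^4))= 588 / 156325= 0.00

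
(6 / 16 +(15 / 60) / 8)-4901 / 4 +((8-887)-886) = -95675 / 32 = -2989.84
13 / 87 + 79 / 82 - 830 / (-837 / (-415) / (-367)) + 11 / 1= 300634579927 / 1990386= 151043.36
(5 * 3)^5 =759375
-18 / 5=-3.60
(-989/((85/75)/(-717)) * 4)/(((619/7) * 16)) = 74456865/42092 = 1768.91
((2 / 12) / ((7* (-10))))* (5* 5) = -5 / 84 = -0.06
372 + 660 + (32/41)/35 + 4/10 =1481526/1435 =1032.42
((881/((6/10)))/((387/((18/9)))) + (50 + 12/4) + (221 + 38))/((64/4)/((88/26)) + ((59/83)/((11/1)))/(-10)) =3387613460/50040261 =67.70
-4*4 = -16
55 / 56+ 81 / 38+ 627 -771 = -149903 / 1064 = -140.89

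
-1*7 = -7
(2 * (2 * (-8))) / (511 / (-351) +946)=-11232 / 331535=-0.03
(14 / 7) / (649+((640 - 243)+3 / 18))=12 / 6277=0.00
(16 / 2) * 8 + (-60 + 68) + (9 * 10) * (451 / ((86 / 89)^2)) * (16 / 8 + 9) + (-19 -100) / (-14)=884310667 / 1849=478264.29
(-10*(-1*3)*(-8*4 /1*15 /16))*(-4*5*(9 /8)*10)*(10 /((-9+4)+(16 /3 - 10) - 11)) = -3037500 /31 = -97983.87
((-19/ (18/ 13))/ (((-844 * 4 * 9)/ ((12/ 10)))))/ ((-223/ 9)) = -247/ 11292720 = -0.00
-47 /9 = -5.22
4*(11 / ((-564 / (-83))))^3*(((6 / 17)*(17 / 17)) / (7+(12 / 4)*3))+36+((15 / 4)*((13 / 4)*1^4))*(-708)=-17470616581871 / 2033269632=-8592.38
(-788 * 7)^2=30426256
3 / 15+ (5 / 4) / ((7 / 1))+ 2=2.38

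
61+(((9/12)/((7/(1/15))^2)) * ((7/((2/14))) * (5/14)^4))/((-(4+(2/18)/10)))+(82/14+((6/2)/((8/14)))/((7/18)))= 2228813625/27736352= 80.36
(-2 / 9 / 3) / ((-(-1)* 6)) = -0.01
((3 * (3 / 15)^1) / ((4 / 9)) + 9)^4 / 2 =1836036801 / 320000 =5737.62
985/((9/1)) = 985/9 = 109.44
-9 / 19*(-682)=323.05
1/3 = 0.33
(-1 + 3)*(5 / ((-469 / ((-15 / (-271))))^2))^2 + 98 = 25573761465012233788148 / 260956749642981951601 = 98.00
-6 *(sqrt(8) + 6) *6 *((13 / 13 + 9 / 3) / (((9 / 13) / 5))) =-6240-2080 *sqrt(2) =-9181.56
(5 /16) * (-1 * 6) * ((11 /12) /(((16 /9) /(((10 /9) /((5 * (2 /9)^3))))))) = -40095 /2048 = -19.58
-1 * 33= -33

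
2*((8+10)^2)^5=7140934453248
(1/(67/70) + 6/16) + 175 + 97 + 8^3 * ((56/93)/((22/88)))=75102197/49848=1506.62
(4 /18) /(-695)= -2 /6255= -0.00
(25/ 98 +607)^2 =3541559121/ 9604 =368758.76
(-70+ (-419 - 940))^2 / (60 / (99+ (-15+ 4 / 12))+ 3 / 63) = 10849363833 / 4033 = 2690147.24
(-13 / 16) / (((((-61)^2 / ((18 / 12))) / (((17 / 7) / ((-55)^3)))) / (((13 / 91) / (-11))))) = -663 / 10677915556000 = -0.00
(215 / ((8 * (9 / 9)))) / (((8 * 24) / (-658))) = -70735 / 768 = -92.10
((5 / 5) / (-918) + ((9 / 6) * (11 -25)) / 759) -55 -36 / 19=-56.92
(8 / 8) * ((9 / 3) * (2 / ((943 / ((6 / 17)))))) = 36 / 16031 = 0.00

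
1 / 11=0.09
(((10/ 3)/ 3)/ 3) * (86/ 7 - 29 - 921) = -21880/ 63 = -347.30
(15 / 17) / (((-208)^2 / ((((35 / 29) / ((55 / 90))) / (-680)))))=-945 / 15954205696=-0.00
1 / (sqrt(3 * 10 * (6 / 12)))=0.26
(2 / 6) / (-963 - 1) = -1 / 2892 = -0.00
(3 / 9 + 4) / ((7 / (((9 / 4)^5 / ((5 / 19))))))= 4861701 / 35840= 135.65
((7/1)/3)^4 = 2401/81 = 29.64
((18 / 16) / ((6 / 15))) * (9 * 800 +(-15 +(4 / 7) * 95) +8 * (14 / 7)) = 2285415 / 112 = 20405.49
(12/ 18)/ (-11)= -2/ 33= -0.06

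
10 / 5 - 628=-626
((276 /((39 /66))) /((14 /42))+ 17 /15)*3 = 273461 /65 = 4207.09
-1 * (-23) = 23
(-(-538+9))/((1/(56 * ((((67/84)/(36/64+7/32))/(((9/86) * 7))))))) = 195078272/4725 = 41286.41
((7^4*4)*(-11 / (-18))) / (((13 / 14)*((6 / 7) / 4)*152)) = 194.05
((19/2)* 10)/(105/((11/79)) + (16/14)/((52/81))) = 95095/756627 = 0.13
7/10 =0.70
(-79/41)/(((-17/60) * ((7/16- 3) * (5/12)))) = -182016/28577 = -6.37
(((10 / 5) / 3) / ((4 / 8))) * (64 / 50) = 128 / 75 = 1.71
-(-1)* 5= 5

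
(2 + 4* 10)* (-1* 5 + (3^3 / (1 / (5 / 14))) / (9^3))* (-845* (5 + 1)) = 3185650 / 3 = 1061883.33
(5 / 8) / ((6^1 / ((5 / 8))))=25 / 384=0.07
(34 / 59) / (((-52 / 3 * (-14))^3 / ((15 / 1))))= 6885 / 11381936384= 0.00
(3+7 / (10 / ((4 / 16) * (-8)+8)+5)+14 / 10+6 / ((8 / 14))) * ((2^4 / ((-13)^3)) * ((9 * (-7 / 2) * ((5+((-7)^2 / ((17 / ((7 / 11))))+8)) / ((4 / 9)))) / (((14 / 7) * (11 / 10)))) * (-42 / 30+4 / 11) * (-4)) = 5199868548 / 22596145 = 230.12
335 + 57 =392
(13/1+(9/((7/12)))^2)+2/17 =251.16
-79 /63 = -1.25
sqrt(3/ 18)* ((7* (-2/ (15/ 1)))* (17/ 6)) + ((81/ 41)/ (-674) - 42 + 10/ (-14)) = -8263133/ 193438 - 119* sqrt(6)/ 270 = -43.80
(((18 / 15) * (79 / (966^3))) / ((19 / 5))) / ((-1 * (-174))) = 79 / 496687211496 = 0.00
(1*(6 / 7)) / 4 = 3 / 14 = 0.21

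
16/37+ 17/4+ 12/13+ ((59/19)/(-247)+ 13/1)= 12913985/694564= 18.59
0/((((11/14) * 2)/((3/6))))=0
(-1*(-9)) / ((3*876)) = 1 / 292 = 0.00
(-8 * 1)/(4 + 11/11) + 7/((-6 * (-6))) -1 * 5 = -1153/180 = -6.41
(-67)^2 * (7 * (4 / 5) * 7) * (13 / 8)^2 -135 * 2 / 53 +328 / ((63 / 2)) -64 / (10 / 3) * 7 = 124087532363 / 267120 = 464538.53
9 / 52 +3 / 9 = 79 / 156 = 0.51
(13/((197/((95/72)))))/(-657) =-1235/9318888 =-0.00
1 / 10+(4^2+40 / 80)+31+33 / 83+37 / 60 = 242099 / 4980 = 48.61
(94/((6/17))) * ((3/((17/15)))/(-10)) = -141/2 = -70.50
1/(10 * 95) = 1/950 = 0.00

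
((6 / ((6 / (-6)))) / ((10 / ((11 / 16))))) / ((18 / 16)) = -11 / 30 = -0.37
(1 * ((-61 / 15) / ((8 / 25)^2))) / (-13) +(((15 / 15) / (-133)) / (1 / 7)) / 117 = 434561 / 142272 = 3.05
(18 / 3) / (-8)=-3 / 4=-0.75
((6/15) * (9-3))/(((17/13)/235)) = 7332/17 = 431.29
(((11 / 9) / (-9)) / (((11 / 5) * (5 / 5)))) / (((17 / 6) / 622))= -13.55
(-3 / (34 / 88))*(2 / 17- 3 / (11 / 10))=5856 / 289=20.26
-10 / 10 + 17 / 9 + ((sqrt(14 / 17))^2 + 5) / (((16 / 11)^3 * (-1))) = -628865 / 626688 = -1.00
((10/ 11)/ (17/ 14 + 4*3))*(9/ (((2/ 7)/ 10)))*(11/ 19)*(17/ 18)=8330/ 703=11.85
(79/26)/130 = 79/3380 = 0.02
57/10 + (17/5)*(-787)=-26701/10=-2670.10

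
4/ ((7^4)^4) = 4/ 33232930569601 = 0.00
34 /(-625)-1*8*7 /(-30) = 3398 /1875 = 1.81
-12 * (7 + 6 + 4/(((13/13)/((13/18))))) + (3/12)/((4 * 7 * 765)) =-16336319/85680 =-190.67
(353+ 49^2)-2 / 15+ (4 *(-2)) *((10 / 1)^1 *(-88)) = 146908 / 15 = 9793.87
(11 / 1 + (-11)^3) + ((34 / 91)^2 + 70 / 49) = -10917934 / 8281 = -1318.43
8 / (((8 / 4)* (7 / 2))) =8 / 7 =1.14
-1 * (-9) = 9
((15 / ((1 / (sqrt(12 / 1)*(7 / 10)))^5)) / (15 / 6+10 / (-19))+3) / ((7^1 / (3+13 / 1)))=48 / 7+13138272*sqrt(3) / 15625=1463.25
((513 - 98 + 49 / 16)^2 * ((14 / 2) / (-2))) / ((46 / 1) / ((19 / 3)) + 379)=-5950781893 / 3757568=-1583.68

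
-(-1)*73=73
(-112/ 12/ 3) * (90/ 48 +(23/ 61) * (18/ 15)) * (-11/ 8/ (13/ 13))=48587/ 4880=9.96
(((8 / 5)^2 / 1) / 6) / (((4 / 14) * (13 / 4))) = 448 / 975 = 0.46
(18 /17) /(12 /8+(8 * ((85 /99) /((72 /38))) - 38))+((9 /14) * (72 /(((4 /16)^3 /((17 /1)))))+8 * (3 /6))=7165270192 /142273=50362.82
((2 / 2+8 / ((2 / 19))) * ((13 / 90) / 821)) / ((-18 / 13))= -13013 / 1330020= -0.01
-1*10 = -10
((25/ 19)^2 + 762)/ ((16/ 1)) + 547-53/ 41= 140536211/ 236816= 593.44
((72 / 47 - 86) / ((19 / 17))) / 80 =-6749 / 7144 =-0.94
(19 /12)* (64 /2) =152 /3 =50.67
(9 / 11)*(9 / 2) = 81 / 22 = 3.68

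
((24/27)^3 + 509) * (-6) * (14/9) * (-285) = 988384180/729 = 1355808.20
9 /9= 1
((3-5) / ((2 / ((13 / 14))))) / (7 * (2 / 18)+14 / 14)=-117 / 224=-0.52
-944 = -944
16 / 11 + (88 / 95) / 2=2004 / 1045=1.92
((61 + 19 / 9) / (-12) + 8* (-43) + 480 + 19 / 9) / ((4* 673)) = 3587 / 72684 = 0.05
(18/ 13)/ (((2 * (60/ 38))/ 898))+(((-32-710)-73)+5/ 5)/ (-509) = 13079747/ 33085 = 395.34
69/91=0.76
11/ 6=1.83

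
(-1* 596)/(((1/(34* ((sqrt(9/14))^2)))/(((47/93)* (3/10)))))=-1975.04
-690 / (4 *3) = -115 / 2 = -57.50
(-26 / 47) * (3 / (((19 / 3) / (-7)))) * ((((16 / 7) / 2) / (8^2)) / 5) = 117 / 17860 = 0.01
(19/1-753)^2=538756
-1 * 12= -12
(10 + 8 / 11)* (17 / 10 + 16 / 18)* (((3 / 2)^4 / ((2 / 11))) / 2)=123723 / 320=386.63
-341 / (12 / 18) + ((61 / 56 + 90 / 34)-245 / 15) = -524.10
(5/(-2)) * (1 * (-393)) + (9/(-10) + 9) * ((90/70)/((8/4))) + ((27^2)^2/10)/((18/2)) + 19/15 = 2895427/420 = 6893.87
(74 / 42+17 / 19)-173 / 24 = -4843 / 1064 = -4.55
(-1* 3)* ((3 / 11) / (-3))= 3 / 11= 0.27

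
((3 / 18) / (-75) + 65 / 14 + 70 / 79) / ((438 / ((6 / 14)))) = 687661 / 127162350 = 0.01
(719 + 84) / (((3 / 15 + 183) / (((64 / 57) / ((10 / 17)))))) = 109208 / 13053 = 8.37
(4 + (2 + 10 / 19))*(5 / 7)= 4.66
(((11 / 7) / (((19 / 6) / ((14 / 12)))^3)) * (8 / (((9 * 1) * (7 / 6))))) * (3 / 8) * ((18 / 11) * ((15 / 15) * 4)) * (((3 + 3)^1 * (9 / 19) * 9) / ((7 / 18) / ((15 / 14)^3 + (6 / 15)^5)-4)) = -5861029033692 / 5747743978031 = -1.02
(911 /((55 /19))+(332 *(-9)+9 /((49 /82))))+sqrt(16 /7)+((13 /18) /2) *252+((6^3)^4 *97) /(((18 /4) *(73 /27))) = 17354618250.06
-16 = -16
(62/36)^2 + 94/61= 89077/19764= 4.51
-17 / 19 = -0.89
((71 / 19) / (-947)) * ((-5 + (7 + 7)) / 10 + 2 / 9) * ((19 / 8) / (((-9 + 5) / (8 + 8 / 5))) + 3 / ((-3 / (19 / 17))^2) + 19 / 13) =0.02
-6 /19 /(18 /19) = -1 /3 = -0.33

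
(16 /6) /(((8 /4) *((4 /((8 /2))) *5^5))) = 4 /9375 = 0.00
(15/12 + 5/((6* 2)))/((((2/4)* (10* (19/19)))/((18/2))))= 3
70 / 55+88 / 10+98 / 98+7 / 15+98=18074 / 165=109.54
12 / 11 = 1.09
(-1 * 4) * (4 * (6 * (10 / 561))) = -320 / 187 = -1.71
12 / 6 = 2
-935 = -935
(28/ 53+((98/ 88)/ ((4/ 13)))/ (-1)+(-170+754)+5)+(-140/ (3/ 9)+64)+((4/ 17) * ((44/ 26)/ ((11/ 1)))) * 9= 474626227/ 2061488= 230.23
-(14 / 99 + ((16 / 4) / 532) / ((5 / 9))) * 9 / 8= -10201 / 58520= -0.17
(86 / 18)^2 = 1849 / 81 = 22.83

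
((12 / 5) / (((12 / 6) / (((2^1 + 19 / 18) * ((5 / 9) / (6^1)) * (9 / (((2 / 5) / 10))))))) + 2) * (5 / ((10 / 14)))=9877 / 18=548.72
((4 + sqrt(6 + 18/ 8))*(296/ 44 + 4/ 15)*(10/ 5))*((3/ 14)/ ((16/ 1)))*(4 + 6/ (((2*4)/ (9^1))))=24811*sqrt(33)/ 24640 + 24811/ 3080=13.84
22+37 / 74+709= 1463 / 2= 731.50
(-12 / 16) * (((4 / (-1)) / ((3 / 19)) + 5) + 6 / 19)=1141 / 76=15.01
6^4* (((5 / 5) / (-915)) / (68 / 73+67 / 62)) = -1955232 / 2777635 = -0.70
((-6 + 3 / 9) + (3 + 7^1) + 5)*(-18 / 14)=-12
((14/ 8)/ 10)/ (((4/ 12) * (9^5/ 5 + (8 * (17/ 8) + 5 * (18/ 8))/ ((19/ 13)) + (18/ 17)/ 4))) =6783/ 152835766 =0.00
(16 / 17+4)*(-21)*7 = -726.35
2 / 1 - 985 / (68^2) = 8263 / 4624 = 1.79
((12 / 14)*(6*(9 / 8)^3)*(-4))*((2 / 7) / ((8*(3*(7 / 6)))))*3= -19683 / 21952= -0.90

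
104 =104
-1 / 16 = -0.06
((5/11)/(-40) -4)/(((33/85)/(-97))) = 2910485/2904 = 1002.23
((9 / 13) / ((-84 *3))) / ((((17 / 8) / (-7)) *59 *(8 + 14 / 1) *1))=0.00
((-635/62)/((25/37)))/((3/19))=-96.00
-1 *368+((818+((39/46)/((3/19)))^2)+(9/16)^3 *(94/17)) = 8837096263/18417664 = 479.82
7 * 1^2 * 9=63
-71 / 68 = -1.04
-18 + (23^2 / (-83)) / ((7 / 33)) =-48.05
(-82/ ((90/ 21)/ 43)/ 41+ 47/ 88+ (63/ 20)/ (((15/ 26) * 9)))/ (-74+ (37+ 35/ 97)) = 4038789/ 7818800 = 0.52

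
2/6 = 1/3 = 0.33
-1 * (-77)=77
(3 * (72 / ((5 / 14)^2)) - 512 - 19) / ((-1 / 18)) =-523098 / 25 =-20923.92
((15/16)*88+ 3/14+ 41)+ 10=936/7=133.71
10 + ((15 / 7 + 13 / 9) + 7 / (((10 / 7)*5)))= 45887 / 3150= 14.57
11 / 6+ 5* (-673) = -20179 / 6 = -3363.17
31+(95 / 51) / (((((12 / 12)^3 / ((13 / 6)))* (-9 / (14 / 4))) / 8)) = 25397 / 1377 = 18.44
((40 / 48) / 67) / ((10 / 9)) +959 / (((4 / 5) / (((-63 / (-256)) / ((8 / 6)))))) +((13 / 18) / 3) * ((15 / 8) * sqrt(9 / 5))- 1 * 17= 13 * sqrt(5) / 48 +56056813 / 274432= 204.87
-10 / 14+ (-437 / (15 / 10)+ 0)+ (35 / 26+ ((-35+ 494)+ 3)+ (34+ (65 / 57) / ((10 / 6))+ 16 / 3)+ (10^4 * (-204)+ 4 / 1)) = -7053575437 / 3458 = -2039784.68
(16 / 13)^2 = 256 / 169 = 1.51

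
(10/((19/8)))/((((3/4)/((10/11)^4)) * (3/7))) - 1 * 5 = 9881945/2503611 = 3.95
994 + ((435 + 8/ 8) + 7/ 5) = 7157/ 5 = 1431.40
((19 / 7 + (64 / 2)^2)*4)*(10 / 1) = 287480 / 7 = 41068.57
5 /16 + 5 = 85 /16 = 5.31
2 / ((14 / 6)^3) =0.16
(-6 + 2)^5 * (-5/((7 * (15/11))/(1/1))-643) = 13838336/21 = 658968.38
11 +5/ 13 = 148/ 13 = 11.38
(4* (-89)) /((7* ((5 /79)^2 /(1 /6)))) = -1110898 /525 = -2116.00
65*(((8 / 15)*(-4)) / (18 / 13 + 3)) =-5408 / 171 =-31.63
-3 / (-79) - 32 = -2525 / 79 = -31.96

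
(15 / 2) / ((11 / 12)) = 90 / 11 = 8.18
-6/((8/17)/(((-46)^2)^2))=-57087564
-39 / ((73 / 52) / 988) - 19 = -2005051 / 73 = -27466.45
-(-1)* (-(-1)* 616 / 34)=308 / 17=18.12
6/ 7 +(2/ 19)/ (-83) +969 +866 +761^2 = 6413182732/ 11039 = 580956.86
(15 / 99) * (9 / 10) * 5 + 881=19397 / 22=881.68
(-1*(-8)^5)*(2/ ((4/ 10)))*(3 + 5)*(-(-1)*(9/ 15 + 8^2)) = 84672512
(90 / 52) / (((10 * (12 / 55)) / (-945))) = -155925 / 208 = -749.64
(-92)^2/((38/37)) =156584/19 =8241.26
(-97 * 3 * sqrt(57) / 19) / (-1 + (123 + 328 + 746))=-291 * sqrt(57) / 22724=-0.10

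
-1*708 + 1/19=-707.95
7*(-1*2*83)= -1162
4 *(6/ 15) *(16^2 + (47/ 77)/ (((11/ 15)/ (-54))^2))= 265774816/ 46585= 5705.16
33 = 33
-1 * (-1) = 1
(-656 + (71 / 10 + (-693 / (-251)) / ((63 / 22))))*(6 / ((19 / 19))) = -3887.62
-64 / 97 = -0.66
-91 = -91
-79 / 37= -2.14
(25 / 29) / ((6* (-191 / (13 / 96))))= -325 / 3190464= -0.00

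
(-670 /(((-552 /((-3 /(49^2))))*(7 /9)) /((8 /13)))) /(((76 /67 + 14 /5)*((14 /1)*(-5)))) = 202005 /46363353218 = 0.00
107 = 107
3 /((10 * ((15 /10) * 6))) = 1 /30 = 0.03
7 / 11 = 0.64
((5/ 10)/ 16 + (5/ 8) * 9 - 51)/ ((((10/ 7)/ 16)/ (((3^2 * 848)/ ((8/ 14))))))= -33914223/ 5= -6782844.60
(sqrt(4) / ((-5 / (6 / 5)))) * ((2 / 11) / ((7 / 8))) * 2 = -0.20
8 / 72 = 0.11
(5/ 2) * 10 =25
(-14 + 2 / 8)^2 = 3025 / 16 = 189.06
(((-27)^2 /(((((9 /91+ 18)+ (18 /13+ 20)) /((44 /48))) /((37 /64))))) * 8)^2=80999838000081 /13219480576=6127.31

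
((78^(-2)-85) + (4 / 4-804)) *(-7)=37818137 / 6084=6216.00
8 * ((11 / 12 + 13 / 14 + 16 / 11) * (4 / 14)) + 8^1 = 25132 / 1617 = 15.54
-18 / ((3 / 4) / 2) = -48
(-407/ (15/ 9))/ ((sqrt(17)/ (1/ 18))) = -407 * sqrt(17)/ 510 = -3.29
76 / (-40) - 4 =-59 / 10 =-5.90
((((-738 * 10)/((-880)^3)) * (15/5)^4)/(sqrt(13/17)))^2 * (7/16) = 106308926199/241490125127680000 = 0.00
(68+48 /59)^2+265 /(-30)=98717107 /20886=4726.47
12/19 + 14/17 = 1.46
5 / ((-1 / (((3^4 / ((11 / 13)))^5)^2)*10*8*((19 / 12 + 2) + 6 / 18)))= -5028112273770805387018895529147 / 4876235824988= -1031146247686488612.76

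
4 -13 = -9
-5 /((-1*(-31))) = -5 /31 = -0.16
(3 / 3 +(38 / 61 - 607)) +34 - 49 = -620.38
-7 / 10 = -0.70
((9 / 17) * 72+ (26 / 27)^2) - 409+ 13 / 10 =-45687421 / 123930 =-368.66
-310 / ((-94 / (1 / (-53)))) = -155 / 2491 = -0.06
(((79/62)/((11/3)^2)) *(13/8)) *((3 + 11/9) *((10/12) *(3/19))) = 5135/60016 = 0.09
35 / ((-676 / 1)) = -35 / 676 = -0.05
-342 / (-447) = 114 / 149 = 0.77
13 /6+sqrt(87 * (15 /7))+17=3 * sqrt(1015) /7+115 /6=32.82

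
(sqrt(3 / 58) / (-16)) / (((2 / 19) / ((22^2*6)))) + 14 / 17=14 / 17 - 6897*sqrt(174) / 232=-391.32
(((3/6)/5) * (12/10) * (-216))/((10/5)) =-324/25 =-12.96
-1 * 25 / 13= -25 / 13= -1.92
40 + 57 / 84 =1139 / 28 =40.68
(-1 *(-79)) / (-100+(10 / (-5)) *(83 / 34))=-0.75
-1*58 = -58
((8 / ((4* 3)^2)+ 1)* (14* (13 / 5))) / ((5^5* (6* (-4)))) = -1729 / 3375000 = -0.00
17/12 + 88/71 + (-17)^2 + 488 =664267/852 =779.66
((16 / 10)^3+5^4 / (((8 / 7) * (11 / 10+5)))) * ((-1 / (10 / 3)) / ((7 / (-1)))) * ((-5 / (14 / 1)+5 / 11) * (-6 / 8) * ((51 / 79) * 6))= -11811780693 / 10389764000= -1.14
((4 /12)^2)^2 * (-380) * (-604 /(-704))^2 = -2166095 /627264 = -3.45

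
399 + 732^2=536223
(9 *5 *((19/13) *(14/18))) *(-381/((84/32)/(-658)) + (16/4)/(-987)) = 8954932180/1833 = 4885396.72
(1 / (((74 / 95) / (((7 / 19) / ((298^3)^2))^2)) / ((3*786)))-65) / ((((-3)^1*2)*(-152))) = -22411134941837616823738956265981865 / 314445462568552408357691201766752256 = -0.07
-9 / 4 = -2.25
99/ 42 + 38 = 565/ 14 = 40.36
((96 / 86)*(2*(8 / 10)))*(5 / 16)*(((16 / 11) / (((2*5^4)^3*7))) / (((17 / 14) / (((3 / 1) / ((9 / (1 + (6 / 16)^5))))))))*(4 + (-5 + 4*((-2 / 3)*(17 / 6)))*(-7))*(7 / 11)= 17372789 / 18092250000000000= 0.00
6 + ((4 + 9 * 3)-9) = 28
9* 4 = 36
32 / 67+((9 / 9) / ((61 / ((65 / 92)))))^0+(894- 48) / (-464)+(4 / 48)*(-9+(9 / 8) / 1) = -62295 / 62176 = -1.00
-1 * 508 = -508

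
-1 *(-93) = 93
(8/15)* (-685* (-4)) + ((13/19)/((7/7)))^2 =1461.80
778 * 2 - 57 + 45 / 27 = 4502 / 3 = 1500.67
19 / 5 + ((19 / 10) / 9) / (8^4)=1400851 / 368640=3.80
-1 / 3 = -0.33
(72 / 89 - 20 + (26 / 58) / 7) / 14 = -345567 / 252938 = -1.37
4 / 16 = 0.25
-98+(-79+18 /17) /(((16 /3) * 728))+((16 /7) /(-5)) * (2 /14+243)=-1449672821 /6930560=-209.17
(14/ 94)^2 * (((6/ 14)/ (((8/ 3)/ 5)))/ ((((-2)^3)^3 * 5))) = -63/ 9048064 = -0.00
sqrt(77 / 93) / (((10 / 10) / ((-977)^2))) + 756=756 + 954529 * sqrt(7161) / 93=869302.38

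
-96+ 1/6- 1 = -581/6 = -96.83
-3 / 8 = -0.38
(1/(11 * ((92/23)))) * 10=5/22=0.23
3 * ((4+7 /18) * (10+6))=632 /3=210.67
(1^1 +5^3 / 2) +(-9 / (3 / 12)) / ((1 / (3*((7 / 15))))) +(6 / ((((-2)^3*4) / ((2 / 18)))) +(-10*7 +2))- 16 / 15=-4479 / 80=-55.99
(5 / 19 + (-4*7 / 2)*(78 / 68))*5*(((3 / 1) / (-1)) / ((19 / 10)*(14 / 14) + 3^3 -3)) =765300 / 83657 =9.15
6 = 6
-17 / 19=-0.89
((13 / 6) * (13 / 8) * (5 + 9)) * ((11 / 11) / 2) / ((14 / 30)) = 845 / 16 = 52.81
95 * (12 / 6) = 190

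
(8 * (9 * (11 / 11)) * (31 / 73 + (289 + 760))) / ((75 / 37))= 68027904 / 1825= 37275.56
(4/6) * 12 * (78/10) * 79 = 24648/5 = 4929.60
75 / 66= 25 / 22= 1.14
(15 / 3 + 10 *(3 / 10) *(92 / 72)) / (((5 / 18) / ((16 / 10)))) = 50.88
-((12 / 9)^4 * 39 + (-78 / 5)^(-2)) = -2249803 / 18252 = -123.26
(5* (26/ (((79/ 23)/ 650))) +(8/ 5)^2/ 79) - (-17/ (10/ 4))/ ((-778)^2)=14704637550803/ 597717950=24601.30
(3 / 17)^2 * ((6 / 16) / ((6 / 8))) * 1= 9 / 578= 0.02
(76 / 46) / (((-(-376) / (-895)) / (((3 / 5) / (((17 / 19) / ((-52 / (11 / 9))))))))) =22681269 / 202147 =112.20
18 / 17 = 1.06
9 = 9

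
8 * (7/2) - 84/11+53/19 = 4839/209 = 23.15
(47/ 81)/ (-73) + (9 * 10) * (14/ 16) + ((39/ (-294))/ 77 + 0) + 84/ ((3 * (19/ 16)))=173486519795/ 1695540924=102.32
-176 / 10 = -88 / 5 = -17.60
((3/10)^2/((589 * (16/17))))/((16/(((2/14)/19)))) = 153/2005427200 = 0.00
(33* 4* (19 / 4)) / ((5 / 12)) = 1504.80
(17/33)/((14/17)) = 289/462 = 0.63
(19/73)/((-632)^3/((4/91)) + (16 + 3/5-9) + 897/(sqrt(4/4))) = -95/2096164839101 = -0.00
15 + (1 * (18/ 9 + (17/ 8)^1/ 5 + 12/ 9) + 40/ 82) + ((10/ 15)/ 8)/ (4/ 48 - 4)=4445557/ 231240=19.22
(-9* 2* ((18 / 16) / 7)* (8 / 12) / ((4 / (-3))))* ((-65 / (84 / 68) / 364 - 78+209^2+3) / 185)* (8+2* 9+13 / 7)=26999175879 / 2842784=9497.44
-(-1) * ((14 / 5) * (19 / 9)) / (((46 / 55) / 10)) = 14630 / 207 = 70.68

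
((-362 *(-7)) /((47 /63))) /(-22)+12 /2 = -76719 /517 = -148.39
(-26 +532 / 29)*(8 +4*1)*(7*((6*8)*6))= -185193.93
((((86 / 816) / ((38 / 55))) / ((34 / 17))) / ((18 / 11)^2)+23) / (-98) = -0.23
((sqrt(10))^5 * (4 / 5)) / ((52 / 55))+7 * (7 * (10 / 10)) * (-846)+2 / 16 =-331631 / 8+1100 * sqrt(10) / 13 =-41186.30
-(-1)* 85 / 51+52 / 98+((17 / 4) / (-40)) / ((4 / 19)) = 159239 / 94080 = 1.69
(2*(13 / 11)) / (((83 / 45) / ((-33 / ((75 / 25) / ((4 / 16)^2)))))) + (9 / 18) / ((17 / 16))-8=-94937 / 11288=-8.41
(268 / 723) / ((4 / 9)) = 201 / 241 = 0.83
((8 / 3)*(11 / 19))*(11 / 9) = 968 / 513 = 1.89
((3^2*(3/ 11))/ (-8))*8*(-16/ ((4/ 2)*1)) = 216/ 11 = 19.64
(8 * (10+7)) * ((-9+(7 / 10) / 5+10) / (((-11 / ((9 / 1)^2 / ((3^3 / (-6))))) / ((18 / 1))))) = 1255824 / 275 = 4566.63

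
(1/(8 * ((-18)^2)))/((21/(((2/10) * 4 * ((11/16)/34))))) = 11/37013760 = 0.00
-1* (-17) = 17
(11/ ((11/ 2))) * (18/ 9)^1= 4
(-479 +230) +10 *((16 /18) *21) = -62.33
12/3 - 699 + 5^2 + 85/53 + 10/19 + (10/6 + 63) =-1822277/3021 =-603.20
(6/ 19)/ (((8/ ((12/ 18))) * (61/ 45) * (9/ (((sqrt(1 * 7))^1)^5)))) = 0.28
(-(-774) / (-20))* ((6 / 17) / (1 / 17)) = -1161 / 5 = -232.20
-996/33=-332/11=-30.18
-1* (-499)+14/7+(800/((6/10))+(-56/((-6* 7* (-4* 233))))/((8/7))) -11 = 3398691/1864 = 1823.33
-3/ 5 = -0.60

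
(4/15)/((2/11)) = 22/15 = 1.47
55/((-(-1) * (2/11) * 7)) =605/14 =43.21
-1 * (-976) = 976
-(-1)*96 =96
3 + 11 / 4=23 / 4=5.75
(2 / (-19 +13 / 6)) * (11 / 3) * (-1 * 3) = 132 / 101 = 1.31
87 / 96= 29 / 32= 0.91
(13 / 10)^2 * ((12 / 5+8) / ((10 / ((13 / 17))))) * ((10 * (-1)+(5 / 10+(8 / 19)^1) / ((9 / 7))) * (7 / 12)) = -25390729 / 3488400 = -7.28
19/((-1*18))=-19/18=-1.06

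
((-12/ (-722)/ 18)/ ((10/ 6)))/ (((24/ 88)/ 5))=11/ 1083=0.01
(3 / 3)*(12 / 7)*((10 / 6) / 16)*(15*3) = 225 / 28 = 8.04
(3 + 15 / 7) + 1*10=106 / 7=15.14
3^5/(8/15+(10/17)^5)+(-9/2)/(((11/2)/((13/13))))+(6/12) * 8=57379226375/141447416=405.66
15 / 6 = 5 / 2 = 2.50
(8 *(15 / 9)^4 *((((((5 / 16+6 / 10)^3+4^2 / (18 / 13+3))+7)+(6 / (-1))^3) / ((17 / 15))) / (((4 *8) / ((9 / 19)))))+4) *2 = -145649900887 / 452468736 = -321.90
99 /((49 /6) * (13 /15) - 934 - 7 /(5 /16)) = -8910 /85439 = -0.10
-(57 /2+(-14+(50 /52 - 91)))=982 /13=75.54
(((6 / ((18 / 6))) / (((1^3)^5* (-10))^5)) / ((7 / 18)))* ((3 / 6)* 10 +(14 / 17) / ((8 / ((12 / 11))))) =-2151 / 8181250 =-0.00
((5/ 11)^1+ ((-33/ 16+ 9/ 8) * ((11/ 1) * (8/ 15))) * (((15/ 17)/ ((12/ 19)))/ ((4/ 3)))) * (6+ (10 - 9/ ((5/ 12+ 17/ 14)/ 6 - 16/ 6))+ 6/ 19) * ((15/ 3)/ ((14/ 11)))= -36557862025/ 87328864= -418.62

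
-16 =-16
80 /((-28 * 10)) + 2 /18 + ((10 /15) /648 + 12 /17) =61571 /115668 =0.53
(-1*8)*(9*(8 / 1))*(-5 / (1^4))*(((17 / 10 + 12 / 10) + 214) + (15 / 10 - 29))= 545472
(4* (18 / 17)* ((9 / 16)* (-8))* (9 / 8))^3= -387420489 / 39304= -9857.02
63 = 63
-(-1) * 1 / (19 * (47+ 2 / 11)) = 11 / 9861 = 0.00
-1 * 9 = -9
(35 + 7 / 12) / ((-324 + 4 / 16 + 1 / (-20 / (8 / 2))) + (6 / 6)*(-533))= -2135 / 51417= -0.04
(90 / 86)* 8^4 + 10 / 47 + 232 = 9132342 / 2021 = 4518.72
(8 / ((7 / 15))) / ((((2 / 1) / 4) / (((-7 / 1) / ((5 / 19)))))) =-912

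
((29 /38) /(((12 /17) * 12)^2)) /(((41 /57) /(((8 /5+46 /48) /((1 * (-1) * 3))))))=-2572967 /204042240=-0.01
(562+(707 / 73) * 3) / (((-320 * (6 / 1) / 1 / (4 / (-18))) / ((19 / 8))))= 819793 / 5045760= 0.16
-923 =-923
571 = 571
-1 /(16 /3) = -3 /16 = -0.19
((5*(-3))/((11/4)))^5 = -777600000/161051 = -4828.28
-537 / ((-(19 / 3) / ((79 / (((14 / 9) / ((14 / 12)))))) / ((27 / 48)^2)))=30926367 / 19456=1589.55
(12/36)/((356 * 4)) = 1/4272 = 0.00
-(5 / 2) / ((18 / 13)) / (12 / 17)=-1105 / 432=-2.56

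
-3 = -3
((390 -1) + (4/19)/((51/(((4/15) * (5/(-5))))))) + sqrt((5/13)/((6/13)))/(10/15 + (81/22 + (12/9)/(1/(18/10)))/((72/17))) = 440 * sqrt(30)/5551 + 5654099/14535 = 389.43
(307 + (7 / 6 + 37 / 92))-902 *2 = -412739 / 276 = -1495.43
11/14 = 0.79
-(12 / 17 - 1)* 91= 455 / 17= 26.76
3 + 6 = 9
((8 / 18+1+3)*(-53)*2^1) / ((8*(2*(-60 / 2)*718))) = 53 / 38772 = 0.00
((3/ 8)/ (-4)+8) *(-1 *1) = -253/ 32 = -7.91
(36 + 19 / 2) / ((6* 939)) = 91 / 11268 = 0.01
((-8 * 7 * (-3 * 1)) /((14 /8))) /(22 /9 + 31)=864 /301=2.87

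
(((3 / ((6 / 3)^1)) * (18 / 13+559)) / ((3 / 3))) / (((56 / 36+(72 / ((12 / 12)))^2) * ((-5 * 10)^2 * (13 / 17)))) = 668763 / 7887230000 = 0.00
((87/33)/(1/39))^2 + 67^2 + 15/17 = 30981425/2057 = 15061.46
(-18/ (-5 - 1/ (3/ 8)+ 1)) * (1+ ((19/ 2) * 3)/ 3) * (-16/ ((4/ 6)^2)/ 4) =-5103/ 20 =-255.15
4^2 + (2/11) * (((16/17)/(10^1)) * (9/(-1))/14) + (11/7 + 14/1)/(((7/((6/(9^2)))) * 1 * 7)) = 138653134/8659035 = 16.01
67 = 67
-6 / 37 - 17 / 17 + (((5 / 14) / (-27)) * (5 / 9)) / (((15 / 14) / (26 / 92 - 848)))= 5772113 / 1240758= 4.65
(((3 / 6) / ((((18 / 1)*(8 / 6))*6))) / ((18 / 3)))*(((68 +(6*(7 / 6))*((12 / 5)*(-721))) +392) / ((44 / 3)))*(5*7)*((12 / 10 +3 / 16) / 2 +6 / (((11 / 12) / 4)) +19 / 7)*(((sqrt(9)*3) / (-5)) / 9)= 2654995801 / 27878400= 95.23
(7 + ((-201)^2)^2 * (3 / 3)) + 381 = 1632241189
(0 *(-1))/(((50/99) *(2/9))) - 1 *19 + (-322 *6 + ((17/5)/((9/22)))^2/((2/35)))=-300589/405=-742.20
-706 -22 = -728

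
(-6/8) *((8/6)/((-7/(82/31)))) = 82/217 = 0.38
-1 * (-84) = 84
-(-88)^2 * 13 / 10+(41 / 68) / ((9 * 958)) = -29511795251 / 2931480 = -10067.20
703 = 703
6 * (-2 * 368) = -4416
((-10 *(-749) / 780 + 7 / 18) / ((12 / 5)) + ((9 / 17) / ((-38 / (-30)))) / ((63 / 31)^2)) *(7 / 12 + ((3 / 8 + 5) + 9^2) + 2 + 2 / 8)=202875925255 / 533306592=380.41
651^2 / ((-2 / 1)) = -423801 / 2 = -211900.50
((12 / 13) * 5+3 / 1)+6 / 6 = 8.62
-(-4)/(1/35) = 140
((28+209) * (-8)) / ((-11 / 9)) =17064 / 11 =1551.27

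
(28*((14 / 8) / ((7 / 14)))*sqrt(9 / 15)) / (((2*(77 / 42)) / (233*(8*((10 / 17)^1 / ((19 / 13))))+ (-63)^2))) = 448146258*sqrt(15) / 17765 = 97701.27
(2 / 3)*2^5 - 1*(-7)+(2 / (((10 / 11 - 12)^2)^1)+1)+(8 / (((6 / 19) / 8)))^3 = 1672637906035 / 200934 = 8324314.98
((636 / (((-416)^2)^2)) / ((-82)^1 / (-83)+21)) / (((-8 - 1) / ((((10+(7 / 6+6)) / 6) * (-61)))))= 27638917 / 1475706381926400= 0.00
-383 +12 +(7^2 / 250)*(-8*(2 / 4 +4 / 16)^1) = -46522 / 125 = -372.18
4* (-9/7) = -36/7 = -5.14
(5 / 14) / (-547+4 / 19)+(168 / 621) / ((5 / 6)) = 1806353 / 5575430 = 0.32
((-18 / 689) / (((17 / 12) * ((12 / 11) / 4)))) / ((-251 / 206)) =163152 / 2939963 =0.06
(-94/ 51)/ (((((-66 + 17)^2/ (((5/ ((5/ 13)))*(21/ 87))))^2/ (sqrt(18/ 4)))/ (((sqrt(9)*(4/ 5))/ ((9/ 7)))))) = -31772*sqrt(2)/ 3604345185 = -0.00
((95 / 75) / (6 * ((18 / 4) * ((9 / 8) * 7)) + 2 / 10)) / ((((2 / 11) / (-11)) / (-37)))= 340252 / 25539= 13.32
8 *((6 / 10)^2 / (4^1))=18 / 25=0.72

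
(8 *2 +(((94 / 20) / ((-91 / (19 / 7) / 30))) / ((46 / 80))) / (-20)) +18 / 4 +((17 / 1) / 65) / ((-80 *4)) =489106441 / 23441600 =20.86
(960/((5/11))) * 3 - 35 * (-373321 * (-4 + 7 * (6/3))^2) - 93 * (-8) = 1306630580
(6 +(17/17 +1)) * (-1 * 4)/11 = -32/11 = -2.91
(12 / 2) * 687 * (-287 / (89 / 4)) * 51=-241334856 / 89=-2711627.60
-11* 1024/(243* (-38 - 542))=2816/35235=0.08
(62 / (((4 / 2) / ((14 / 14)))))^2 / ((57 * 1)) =961 / 57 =16.86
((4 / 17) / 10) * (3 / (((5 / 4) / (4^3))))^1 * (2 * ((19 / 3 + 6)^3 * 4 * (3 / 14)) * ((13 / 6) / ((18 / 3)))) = 337146368 / 80325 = 4197.28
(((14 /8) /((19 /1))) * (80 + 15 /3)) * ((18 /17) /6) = 105 /76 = 1.38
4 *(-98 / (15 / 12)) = -1568 / 5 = -313.60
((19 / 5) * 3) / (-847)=-57 / 4235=-0.01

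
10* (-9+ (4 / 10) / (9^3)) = -65606 / 729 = -89.99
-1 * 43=-43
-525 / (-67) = 525 / 67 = 7.84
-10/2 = -5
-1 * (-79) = 79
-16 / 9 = -1.78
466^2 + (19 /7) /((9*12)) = 164169955 /756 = 217156.03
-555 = -555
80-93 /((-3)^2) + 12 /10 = 1063 /15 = 70.87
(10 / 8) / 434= 5 / 1736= 0.00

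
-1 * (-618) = 618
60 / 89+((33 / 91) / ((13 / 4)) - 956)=-100571644 / 105287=-955.21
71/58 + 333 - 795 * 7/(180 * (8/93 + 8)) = 28821511/87232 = 330.40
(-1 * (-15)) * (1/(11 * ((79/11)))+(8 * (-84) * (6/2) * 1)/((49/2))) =-682455/553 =-1234.10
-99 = -99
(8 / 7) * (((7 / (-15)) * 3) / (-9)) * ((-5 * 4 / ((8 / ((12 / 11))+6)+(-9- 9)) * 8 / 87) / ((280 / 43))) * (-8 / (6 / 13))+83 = 15886529 / 191835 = 82.81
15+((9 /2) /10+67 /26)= 4687 /260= 18.03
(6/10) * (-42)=-25.20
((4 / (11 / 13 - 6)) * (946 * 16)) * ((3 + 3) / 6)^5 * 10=-117473.43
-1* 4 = -4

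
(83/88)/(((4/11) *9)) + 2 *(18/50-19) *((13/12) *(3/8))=-106969/7200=-14.86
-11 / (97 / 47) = -517 / 97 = -5.33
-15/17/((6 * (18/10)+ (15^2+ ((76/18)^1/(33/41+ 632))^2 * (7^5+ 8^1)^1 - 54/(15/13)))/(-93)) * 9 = 45637077665925/11725424388103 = 3.89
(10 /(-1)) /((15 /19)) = -38 /3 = -12.67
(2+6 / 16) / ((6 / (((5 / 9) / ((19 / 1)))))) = 0.01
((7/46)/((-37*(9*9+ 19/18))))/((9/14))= -14/179561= -0.00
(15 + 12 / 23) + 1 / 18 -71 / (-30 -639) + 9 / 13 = 19653923 / 1200186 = 16.38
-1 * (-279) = 279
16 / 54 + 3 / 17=217 / 459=0.47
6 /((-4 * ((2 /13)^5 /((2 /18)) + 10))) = -1113879 /7426436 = -0.15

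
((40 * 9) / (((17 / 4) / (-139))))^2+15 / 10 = 80128052067 / 578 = 138629847.87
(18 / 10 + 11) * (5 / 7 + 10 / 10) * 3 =2304 / 35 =65.83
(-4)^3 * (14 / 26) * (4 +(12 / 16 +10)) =-6608 / 13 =-508.31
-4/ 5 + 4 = 16/ 5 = 3.20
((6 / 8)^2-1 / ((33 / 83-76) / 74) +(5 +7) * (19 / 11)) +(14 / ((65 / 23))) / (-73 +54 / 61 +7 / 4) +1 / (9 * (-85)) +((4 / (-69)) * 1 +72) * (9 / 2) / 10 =15778762242671977 / 289143053456400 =54.57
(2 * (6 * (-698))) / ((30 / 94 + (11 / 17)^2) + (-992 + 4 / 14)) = 99549807 / 11777879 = 8.45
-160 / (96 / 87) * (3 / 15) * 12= -348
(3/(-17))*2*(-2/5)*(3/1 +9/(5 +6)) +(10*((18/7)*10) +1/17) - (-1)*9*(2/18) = 1693458/6545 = 258.74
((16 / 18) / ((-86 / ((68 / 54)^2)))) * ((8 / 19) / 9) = -36992 / 48243033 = -0.00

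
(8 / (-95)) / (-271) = 0.00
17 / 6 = 2.83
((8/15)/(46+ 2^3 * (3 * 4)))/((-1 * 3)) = -4/3195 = -0.00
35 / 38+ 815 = 31005 / 38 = 815.92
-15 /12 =-5 /4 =-1.25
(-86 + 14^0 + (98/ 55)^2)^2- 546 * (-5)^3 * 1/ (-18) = 79711576948/ 27451875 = 2903.68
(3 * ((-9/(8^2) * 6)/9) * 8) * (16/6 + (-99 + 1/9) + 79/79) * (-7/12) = -124.98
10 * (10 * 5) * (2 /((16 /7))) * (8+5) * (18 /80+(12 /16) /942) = 1612975 /1256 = 1284.22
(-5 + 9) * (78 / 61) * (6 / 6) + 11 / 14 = 5.90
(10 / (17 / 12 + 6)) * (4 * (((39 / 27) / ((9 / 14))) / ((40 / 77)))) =23.33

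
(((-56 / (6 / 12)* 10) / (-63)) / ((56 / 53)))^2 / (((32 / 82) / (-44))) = -126685900 / 3969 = -31918.85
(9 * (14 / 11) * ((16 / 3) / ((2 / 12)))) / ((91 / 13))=576 / 11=52.36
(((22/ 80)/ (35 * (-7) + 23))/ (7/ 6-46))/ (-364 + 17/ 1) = -11/ 138147640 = -0.00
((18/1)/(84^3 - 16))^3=729/26024860835075584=0.00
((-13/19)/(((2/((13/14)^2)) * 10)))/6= -2197/446880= -0.00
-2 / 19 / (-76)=1 / 722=0.00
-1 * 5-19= -24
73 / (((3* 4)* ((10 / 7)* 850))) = 511 / 102000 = 0.01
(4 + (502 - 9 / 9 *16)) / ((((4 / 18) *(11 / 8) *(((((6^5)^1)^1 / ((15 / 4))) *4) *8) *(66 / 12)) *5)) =245 / 278784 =0.00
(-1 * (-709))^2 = 502681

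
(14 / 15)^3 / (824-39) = 2744 / 2649375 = 0.00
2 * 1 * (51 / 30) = 17 / 5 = 3.40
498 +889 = 1387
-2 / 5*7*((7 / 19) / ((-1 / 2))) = 196 / 95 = 2.06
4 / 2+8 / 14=18 / 7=2.57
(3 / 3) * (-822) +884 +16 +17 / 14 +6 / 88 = 24419 / 308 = 79.28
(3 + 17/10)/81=47/810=0.06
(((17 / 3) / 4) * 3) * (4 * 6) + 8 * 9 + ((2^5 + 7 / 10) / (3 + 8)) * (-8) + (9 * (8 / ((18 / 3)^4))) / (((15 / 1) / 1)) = 446159 / 2970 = 150.22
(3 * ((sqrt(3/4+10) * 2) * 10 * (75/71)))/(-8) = -1125 * sqrt(43)/284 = -25.98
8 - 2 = 6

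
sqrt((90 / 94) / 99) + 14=14.10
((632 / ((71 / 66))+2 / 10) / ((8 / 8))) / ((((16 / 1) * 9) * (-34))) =-208631 / 1738080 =-0.12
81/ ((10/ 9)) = 729/ 10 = 72.90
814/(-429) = -74/39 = -1.90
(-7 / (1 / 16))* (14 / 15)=-1568 / 15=-104.53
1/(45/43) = 0.96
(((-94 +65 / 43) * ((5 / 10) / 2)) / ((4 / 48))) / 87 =-3977 / 1247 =-3.19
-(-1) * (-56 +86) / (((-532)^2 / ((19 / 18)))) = 0.00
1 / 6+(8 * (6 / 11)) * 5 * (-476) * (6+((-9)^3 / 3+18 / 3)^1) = 14394241 / 6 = 2399040.17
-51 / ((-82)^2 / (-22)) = 561 / 3362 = 0.17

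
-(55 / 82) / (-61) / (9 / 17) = 0.02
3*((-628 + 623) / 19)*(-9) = 135 / 19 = 7.11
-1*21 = -21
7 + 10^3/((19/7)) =375.42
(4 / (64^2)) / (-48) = -1 / 49152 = -0.00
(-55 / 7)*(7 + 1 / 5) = -396 / 7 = -56.57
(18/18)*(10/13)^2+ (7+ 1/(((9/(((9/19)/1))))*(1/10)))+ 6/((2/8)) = 103131/3211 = 32.12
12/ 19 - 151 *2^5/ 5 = -91748/ 95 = -965.77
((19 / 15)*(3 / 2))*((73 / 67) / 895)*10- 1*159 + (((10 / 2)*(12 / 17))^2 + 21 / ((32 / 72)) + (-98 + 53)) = -10000738523 / 69319540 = -144.27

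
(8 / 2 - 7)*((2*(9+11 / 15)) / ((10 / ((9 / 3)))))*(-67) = 29346 / 25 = 1173.84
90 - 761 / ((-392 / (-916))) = -165449 / 98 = -1688.26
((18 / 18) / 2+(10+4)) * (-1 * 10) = -145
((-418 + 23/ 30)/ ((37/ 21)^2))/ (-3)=613333/ 13690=44.80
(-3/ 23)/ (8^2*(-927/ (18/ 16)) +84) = 3/ 1210996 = 0.00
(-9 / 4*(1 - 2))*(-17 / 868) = -153 / 3472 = -0.04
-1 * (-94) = 94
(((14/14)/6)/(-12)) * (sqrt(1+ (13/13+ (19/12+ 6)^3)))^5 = -573089878729 * sqrt(2271081)/15479341056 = -55793.88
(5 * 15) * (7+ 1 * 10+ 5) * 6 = 9900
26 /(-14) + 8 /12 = -25 /21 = -1.19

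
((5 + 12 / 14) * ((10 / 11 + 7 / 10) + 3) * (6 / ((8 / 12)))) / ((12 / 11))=222.72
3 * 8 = 24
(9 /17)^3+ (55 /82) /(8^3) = 30876551 /206267392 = 0.15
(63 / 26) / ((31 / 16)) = 504 / 403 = 1.25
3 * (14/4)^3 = 1029/8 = 128.62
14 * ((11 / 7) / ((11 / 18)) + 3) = 78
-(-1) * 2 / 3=2 / 3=0.67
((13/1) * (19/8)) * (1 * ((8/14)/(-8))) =-247/112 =-2.21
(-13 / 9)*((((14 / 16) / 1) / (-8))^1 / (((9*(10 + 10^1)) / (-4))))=-91 / 25920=-0.00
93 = 93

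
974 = 974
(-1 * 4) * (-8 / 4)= 8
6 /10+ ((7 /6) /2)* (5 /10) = 0.89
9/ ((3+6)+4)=9/ 13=0.69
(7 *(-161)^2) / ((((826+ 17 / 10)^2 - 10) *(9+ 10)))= 0.01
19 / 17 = 1.12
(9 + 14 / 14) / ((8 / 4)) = 5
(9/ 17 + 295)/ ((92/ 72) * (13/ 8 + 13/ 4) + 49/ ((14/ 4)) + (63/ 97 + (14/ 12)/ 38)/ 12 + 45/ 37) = 24666594048/ 1794686719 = 13.74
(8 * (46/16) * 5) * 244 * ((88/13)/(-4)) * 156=-7407840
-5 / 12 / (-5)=1 / 12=0.08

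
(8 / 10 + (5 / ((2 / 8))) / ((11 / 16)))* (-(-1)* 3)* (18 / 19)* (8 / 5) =710208 / 5225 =135.92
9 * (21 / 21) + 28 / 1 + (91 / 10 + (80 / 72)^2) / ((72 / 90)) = 49.92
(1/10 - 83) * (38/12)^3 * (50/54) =-28430555/11664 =-2437.46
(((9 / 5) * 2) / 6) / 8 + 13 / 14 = 281 / 280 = 1.00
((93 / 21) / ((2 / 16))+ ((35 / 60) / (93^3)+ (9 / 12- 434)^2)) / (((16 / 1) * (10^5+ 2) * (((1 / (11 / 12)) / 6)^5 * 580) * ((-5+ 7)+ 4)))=8171666894860854407 / 48155513002550231040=0.17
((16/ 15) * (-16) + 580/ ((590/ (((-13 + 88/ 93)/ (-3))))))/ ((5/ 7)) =-128086/ 6975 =-18.36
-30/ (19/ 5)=-150/ 19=-7.89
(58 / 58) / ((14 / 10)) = 5 / 7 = 0.71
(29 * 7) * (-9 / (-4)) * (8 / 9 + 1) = 3451 / 4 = 862.75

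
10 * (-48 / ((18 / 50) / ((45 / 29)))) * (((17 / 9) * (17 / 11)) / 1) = -5780000 / 957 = -6039.71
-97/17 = -5.71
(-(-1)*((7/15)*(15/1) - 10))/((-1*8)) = 3/8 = 0.38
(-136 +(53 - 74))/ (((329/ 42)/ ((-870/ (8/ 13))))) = 2663505/ 94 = 28335.16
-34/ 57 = -0.60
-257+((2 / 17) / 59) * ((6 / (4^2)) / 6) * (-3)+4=-2030075 / 8024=-253.00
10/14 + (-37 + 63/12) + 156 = 3499/28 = 124.96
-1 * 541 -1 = -542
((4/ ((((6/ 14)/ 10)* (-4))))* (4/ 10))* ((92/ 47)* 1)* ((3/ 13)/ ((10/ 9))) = -11592/ 3055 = -3.79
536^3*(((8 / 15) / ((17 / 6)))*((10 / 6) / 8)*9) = 923943936 / 17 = 54349643.29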